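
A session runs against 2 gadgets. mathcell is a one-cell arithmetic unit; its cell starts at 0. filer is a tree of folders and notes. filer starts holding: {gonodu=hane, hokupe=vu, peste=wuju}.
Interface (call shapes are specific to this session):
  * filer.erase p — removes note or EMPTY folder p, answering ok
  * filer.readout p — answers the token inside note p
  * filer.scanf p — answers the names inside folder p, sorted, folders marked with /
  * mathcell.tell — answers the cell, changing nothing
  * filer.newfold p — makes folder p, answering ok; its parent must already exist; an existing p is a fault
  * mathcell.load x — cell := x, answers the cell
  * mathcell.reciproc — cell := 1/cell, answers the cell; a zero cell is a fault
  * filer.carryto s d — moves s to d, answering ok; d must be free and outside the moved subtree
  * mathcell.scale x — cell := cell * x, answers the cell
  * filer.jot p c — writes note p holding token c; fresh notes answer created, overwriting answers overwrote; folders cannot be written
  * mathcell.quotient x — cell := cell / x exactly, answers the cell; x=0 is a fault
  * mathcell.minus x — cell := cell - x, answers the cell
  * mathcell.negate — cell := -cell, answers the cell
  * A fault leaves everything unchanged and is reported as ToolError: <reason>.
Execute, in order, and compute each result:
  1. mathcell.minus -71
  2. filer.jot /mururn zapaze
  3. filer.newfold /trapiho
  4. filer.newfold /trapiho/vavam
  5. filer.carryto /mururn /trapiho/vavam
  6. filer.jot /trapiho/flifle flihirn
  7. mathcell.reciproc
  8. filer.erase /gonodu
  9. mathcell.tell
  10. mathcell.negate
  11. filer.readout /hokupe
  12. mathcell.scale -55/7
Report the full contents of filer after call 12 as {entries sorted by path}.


Answer: {hokupe=vu, mururn=zapaze, peste=wuju, trapiho/, trapiho/flifle=flihirn, trapiho/vavam/}

Derivation:
Calling mathcell.minus on x→-71, — result: 71.
Now I run filer.jot on p→/mururn, c→zapaze, which returns created.
I invoke filer.newfold on p→/trapiho, and observe ok.
Using filer.newfold on p→/trapiho/vavam, which returns ok.
I use filer.carryto on s→/mururn, d→/trapiho/vavam, → ToolError: exists.
I invoke filer.jot on p→/trapiho/flifle, c→flihirn, → created.
Now I run mathcell.reciproc(), which returns 1/71.
I try filer.erase on p→/gonodu, giving ok.
I use mathcell.tell(), giving 1/71.
I call mathcell.negate(), which returns -1/71.
I invoke filer.readout on p→/hokupe, — result: vu.
Calling mathcell.scale on x→-55/7: 55/497.


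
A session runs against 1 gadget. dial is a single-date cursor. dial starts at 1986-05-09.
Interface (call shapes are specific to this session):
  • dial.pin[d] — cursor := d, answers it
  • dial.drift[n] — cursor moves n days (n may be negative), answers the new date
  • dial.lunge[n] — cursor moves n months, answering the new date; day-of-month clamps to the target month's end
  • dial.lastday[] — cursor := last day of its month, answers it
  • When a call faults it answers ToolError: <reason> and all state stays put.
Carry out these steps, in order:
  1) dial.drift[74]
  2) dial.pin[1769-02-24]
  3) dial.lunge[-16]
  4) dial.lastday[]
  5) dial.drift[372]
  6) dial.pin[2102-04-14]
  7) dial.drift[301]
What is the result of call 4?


→ dial.drift(n=74)
← 1986-07-22
→ dial.pin(d=1769-02-24)
← 1769-02-24
→ dial.lunge(n=-16)
← 1767-10-24
→ dial.lastday()
← 1767-10-31
→ dial.drift(n=372)
← 1768-11-06
→ dial.pin(d=2102-04-14)
← 2102-04-14
→ dial.drift(n=301)
← 2103-02-09

Answer: 1767-10-31


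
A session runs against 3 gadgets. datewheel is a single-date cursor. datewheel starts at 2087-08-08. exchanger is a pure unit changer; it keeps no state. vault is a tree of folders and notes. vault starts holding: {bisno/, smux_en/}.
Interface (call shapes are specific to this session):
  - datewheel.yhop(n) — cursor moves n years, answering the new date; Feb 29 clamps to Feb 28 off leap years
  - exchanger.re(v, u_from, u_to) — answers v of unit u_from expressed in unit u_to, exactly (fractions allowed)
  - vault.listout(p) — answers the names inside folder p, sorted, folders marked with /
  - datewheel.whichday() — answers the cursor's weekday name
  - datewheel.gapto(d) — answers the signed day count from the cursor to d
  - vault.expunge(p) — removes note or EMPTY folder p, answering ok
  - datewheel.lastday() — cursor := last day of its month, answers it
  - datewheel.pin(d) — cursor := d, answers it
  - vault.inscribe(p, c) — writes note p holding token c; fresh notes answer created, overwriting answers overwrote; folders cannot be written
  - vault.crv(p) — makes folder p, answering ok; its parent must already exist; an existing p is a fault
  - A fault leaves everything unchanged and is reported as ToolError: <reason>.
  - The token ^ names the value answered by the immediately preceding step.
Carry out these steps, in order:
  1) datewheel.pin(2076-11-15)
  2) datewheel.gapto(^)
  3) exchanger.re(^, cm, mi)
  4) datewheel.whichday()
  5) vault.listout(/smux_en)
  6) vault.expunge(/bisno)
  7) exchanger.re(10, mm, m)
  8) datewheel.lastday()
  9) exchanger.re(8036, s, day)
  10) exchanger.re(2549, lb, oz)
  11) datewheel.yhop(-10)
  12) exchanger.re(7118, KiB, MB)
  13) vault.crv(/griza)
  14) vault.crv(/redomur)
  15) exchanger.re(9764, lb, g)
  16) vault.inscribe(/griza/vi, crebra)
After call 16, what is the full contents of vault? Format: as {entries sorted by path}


Answer: {griza/, griza/vi=crebra, redomur/, smux_en/}

Derivation:
Do: pin[d→2076-11-15]
See: 2076-11-15
Do: gapto[d→^]
See: 0
Do: re[v→^; u_from→cm; u_to→mi]
See: 0
Do: whichday[]
See: Sunday
Do: listout[p→/smux_en]
See: []
Do: expunge[p→/bisno]
See: ok
Do: re[v→10; u_from→mm; u_to→m]
See: 1/100
Do: lastday[]
See: 2076-11-30
Do: re[v→8036; u_from→s; u_to→day]
See: 2009/21600
Do: re[v→2549; u_from→lb; u_to→oz]
See: 40784
Do: yhop[n→-10]
See: 2066-11-30
Do: re[v→7118; u_from→KiB; u_to→MB]
See: 113888/15625
Do: crv[p→/griza]
See: ok
Do: crv[p→/redomur]
See: ok
Do: re[v→9764; u_from→lb; u_to→g]
See: 110721897517/25000
Do: inscribe[p→/griza/vi; c→crebra]
See: created


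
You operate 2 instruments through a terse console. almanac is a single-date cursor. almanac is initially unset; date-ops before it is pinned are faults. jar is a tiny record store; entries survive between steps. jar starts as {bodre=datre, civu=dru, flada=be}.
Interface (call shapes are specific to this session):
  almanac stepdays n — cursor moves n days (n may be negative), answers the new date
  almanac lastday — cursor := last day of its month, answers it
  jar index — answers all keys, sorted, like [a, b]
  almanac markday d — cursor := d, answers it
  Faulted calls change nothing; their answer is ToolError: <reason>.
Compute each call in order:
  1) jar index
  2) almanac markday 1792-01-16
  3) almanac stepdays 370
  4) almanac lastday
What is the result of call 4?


Answer: 1793-01-31

Derivation:
# jar index() => [bodre, civu, flada]
# almanac markday(d: 1792-01-16) => 1792-01-16
# almanac stepdays(n: 370) => 1793-01-20
# almanac lastday() => 1793-01-31


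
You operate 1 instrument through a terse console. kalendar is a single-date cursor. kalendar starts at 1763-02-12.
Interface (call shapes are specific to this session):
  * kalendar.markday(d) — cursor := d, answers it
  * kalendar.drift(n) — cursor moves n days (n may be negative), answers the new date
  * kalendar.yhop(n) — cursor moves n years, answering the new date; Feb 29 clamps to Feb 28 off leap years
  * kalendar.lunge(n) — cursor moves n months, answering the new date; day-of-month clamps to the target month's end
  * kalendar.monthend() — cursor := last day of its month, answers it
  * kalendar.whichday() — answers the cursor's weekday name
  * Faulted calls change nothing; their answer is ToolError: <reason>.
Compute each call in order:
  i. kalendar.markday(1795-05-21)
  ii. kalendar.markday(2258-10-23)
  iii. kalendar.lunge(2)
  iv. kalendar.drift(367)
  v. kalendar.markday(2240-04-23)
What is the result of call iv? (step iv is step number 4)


I call kalendar.markday(d=1795-05-21), and get 1795-05-21.
Next I call kalendar.markday(d=2258-10-23): 2258-10-23.
I use kalendar.lunge(n=2), and see 2258-12-23.
Next I call kalendar.drift(n=367): 2259-12-25.
Then kalendar.markday(d=2240-04-23), → 2240-04-23.

Answer: 2259-12-25


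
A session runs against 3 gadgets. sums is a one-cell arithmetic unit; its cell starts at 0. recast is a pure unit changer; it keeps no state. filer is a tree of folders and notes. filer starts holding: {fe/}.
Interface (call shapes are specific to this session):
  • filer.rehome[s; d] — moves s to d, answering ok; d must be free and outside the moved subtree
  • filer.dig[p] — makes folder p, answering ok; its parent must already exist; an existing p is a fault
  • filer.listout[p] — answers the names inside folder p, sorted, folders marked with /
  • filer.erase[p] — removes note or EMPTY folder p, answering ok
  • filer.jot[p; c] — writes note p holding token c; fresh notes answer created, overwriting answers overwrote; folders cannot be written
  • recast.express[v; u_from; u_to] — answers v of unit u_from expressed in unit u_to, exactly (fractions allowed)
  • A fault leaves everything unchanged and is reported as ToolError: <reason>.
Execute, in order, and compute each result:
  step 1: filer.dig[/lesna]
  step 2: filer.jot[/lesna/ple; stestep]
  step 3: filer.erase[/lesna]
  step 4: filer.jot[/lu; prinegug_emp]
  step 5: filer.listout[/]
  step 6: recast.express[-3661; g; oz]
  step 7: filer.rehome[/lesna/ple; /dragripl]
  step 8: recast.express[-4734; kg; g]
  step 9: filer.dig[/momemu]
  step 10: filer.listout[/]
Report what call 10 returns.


Step: filer.dig[p=/lesna]
Result: ok
Step: filer.jot[p=/lesna/ple; c=stestep]
Result: created
Step: filer.erase[p=/lesna]
Result: ToolError: not empty
Step: filer.jot[p=/lu; c=prinegug_emp]
Result: created
Step: filer.listout[p=/]
Result: [fe/, lesna/, lu]
Step: recast.express[v=-3661; u_from=g; u_to=oz]
Result: -836800000/6479891
Step: filer.rehome[s=/lesna/ple; d=/dragripl]
Result: ok
Step: recast.express[v=-4734; u_from=kg; u_to=g]
Result: -4734000
Step: filer.dig[p=/momemu]
Result: ok
Step: filer.listout[p=/]
Result: [dragripl, fe/, lesna/, lu, momemu/]

Answer: [dragripl, fe/, lesna/, lu, momemu/]


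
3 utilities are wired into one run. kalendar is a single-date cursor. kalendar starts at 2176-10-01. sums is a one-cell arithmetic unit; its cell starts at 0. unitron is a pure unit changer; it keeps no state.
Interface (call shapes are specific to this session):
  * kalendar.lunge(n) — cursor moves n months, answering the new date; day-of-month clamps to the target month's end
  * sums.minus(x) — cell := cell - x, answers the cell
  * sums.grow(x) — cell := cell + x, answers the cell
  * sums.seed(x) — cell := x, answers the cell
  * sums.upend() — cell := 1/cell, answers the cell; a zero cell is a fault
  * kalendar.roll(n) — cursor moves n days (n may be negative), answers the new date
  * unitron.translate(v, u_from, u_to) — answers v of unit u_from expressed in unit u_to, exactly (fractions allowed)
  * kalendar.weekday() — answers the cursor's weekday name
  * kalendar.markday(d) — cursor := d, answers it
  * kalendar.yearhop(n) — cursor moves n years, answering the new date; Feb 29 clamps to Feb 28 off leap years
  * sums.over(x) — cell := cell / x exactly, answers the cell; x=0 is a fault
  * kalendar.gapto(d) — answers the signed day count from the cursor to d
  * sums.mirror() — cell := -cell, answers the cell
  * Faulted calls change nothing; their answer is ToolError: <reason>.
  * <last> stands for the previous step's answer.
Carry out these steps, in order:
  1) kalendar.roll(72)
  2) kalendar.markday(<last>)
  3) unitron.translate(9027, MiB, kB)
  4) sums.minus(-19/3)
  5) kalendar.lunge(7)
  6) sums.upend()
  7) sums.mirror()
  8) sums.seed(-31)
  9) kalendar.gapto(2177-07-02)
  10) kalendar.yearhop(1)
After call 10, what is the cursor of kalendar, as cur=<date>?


Answer: cur=2178-07-12

Derivation:
-- kalendar.roll(n→72) == 2176-12-12
-- kalendar.markday(d→<last>) == 2176-12-12
-- unitron.translate(v→9027, u_from→MiB, u_to→kB) == 1183186944/125
-- sums.minus(x→-19/3) == 19/3
-- kalendar.lunge(n→7) == 2177-07-12
-- sums.upend() == 3/19
-- sums.mirror() == -3/19
-- sums.seed(x→-31) == -31
-- kalendar.gapto(d→2177-07-02) == -10
-- kalendar.yearhop(n→1) == 2178-07-12


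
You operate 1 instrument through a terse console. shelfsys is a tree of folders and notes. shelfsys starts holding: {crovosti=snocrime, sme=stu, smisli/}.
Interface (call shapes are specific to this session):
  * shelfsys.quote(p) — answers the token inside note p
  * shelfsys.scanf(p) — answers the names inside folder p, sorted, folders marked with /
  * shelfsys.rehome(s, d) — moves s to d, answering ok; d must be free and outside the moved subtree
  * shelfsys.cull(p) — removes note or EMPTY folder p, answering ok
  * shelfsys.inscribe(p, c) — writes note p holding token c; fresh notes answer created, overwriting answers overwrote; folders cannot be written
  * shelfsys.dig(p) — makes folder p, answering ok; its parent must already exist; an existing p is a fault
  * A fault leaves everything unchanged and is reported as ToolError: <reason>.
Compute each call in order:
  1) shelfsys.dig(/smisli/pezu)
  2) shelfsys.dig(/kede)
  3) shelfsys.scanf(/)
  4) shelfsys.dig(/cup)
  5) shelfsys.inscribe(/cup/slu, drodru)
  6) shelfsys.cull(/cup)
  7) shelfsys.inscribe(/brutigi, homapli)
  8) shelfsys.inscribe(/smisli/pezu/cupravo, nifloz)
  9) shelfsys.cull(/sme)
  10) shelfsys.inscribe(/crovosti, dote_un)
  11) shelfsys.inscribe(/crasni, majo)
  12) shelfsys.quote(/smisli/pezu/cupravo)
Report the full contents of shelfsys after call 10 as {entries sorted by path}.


CALL shelfsys.dig[p: /smisli/pezu]
RET  ok
CALL shelfsys.dig[p: /kede]
RET  ok
CALL shelfsys.scanf[p: /]
RET  [crovosti, kede/, sme, smisli/]
CALL shelfsys.dig[p: /cup]
RET  ok
CALL shelfsys.inscribe[p: /cup/slu; c: drodru]
RET  created
CALL shelfsys.cull[p: /cup]
RET  ToolError: not empty
CALL shelfsys.inscribe[p: /brutigi; c: homapli]
RET  created
CALL shelfsys.inscribe[p: /smisli/pezu/cupravo; c: nifloz]
RET  created
CALL shelfsys.cull[p: /sme]
RET  ok
CALL shelfsys.inscribe[p: /crovosti; c: dote_un]
RET  overwrote
CALL shelfsys.inscribe[p: /crasni; c: majo]
RET  created
CALL shelfsys.quote[p: /smisli/pezu/cupravo]
RET  nifloz

Answer: {brutigi=homapli, crovosti=dote_un, cup/, cup/slu=drodru, kede/, smisli/, smisli/pezu/, smisli/pezu/cupravo=nifloz}


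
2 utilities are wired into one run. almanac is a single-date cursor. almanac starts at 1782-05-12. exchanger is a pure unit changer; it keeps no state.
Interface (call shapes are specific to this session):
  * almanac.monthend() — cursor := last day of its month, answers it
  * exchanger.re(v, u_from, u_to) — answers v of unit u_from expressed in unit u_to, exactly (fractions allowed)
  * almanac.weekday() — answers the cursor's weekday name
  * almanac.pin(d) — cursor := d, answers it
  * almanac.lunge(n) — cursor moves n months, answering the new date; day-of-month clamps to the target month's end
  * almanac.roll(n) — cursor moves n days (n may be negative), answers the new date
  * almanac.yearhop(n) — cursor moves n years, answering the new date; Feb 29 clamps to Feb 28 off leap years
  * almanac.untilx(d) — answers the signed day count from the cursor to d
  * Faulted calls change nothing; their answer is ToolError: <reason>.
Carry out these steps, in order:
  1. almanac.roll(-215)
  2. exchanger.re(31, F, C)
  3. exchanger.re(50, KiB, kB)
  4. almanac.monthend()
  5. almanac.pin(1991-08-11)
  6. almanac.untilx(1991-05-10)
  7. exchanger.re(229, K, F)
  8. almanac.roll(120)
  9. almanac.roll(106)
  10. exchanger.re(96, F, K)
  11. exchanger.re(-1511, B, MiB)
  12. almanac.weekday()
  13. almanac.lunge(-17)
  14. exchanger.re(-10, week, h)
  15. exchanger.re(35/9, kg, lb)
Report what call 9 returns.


Answer: 1992-03-24

Derivation:
CALL roll[n=-215]
RET  1781-10-09
CALL re[v=31; u_from=F; u_to=C]
RET  -5/9
CALL re[v=50; u_from=KiB; u_to=kB]
RET  256/5
CALL monthend[]
RET  1781-10-31
CALL pin[d=1991-08-11]
RET  1991-08-11
CALL untilx[d=1991-05-10]
RET  -93
CALL re[v=229; u_from=K; u_to=F]
RET  -4747/100
CALL roll[n=120]
RET  1991-12-09
CALL roll[n=106]
RET  1992-03-24
CALL re[v=96; u_from=F; u_to=K]
RET  55567/180
CALL re[v=-1511; u_from=B; u_to=MiB]
RET  -1511/1048576
CALL weekday[]
RET  Tuesday
CALL lunge[n=-17]
RET  1990-10-24
CALL re[v=-10; u_from=week; u_to=h]
RET  -1680
CALL re[v=35/9; u_from=kg; u_to=lb]
RET  500000000/58319019


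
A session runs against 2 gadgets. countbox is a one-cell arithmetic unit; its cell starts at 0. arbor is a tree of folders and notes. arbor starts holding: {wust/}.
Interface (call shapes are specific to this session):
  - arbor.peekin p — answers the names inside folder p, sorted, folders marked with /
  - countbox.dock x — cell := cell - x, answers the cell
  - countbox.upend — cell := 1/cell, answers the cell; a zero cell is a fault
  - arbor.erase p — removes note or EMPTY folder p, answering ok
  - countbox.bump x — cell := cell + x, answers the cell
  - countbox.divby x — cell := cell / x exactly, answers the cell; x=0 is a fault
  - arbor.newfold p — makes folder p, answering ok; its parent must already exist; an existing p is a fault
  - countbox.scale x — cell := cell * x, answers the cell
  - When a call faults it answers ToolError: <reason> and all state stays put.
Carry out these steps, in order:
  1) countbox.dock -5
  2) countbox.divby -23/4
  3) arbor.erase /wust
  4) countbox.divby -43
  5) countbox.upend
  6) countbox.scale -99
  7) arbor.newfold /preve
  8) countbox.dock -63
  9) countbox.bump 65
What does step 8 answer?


Do: countbox.dock[-5]
See: 5
Do: countbox.divby[-23/4]
See: -20/23
Do: arbor.erase[/wust]
See: ok
Do: countbox.divby[-43]
See: 20/989
Do: countbox.upend[]
See: 989/20
Do: countbox.scale[-99]
See: -97911/20
Do: arbor.newfold[/preve]
See: ok
Do: countbox.dock[-63]
See: -96651/20
Do: countbox.bump[65]
See: -95351/20

Answer: -96651/20


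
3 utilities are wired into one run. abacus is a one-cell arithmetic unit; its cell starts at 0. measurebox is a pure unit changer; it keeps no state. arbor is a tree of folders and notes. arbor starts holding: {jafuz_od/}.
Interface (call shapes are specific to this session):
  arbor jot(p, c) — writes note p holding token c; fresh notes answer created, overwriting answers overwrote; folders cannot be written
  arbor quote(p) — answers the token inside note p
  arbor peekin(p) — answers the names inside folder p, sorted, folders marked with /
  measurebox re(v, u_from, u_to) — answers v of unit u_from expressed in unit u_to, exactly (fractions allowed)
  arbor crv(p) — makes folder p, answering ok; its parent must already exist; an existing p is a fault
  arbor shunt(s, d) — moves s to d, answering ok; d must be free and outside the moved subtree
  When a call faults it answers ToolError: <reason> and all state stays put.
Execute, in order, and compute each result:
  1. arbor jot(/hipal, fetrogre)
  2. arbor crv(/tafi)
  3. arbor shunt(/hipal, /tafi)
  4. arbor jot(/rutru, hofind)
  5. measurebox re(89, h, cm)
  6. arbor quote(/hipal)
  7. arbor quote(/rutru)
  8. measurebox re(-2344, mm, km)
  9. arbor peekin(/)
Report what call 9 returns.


Answer: [hipal, jafuz_od/, rutru, tafi/]

Derivation:
Step: arbor jot[p: /hipal; c: fetrogre]
Result: created
Step: arbor crv[p: /tafi]
Result: ok
Step: arbor shunt[s: /hipal; d: /tafi]
Result: ToolError: exists
Step: arbor jot[p: /rutru; c: hofind]
Result: created
Step: measurebox re[v: 89; u_from: h; u_to: cm]
Result: ToolError: incompatible units
Step: arbor quote[p: /hipal]
Result: fetrogre
Step: arbor quote[p: /rutru]
Result: hofind
Step: measurebox re[v: -2344; u_from: mm; u_to: km]
Result: -293/125000
Step: arbor peekin[p: /]
Result: [hipal, jafuz_od/, rutru, tafi/]


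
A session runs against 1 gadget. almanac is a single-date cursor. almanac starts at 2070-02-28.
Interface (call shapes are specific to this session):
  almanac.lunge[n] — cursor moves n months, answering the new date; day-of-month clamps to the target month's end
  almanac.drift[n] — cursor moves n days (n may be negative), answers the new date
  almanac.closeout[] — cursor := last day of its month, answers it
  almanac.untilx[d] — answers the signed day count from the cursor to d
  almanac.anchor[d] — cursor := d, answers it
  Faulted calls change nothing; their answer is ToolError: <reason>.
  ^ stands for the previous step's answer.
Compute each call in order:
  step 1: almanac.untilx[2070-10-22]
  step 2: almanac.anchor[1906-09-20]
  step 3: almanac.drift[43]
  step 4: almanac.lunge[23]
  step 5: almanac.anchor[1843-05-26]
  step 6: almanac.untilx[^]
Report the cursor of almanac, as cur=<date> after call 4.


I invoke almanac.untilx passing d='2070-10-22', giving 236.
I run almanac.anchor passing d='1906-09-20', giving 1906-09-20.
I call almanac.drift passing n='43', which returns 1906-11-02.
Calling almanac.lunge passing n='23', which returns 1908-10-02.
Then almanac.anchor passing d='1843-05-26', yielding 1843-05-26.
I call almanac.untilx passing d='^', and get 0.

Answer: cur=1908-10-02


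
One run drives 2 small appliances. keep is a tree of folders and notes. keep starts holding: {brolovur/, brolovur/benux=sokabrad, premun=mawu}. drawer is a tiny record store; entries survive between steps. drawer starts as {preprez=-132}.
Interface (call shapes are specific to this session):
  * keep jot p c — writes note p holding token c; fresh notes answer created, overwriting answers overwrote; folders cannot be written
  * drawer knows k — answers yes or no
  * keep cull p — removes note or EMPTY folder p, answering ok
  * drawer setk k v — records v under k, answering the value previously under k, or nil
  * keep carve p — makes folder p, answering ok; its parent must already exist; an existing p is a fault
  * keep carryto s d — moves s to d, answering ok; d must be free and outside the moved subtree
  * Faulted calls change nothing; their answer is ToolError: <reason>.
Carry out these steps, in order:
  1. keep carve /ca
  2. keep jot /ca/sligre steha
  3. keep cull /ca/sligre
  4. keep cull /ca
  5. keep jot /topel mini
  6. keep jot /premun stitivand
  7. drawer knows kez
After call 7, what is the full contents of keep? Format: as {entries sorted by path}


>>> keep carve /ca
= ok
>>> keep jot /ca/sligre steha
= created
>>> keep cull /ca/sligre
= ok
>>> keep cull /ca
= ok
>>> keep jot /topel mini
= created
>>> keep jot /premun stitivand
= overwrote
>>> drawer knows kez
= no

Answer: {brolovur/, brolovur/benux=sokabrad, premun=stitivand, topel=mini}


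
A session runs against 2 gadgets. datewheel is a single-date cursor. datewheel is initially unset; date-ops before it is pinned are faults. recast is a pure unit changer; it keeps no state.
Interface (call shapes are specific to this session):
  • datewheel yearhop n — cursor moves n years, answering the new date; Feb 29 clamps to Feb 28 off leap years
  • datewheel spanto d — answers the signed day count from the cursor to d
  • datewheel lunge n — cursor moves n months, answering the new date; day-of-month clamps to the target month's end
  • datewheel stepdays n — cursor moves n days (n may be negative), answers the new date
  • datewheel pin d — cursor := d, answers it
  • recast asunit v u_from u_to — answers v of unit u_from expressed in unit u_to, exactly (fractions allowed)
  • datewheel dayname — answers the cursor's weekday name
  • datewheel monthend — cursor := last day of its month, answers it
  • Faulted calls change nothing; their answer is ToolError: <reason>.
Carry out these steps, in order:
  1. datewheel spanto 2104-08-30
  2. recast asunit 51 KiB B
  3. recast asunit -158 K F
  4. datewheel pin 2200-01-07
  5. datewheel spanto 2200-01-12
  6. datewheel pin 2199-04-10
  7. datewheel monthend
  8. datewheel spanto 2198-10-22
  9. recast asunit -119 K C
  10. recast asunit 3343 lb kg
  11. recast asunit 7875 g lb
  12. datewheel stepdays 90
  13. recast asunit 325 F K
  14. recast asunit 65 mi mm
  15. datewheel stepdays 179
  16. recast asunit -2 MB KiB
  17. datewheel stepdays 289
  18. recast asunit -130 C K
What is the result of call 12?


% datewheel spanto 2104-08-30
:: ToolError: no date set
% recast asunit 51 KiB B
:: 52224
% recast asunit -158 K F
:: -74407/100
% datewheel pin 2200-01-07
:: 2200-01-07
% datewheel spanto 2200-01-12
:: 5
% datewheel pin 2199-04-10
:: 2199-04-10
% datewheel monthend
:: 2199-04-30
% datewheel spanto 2198-10-22
:: -190
% recast asunit -119 K C
:: -7843/20
% recast asunit 3343 lb kg
:: 151635929291/100000000
% recast asunit 7875 g lb
:: 112500000/6479891
% datewheel stepdays 90
:: 2199-07-29
% recast asunit 325 F K
:: 78467/180
% recast asunit 65 mi mm
:: 104607360
% datewheel stepdays 179
:: 2200-01-24
% recast asunit -2 MB KiB
:: -15625/8
% datewheel stepdays 289
:: 2200-11-09
% recast asunit -130 C K
:: 2863/20

Answer: 2199-07-29


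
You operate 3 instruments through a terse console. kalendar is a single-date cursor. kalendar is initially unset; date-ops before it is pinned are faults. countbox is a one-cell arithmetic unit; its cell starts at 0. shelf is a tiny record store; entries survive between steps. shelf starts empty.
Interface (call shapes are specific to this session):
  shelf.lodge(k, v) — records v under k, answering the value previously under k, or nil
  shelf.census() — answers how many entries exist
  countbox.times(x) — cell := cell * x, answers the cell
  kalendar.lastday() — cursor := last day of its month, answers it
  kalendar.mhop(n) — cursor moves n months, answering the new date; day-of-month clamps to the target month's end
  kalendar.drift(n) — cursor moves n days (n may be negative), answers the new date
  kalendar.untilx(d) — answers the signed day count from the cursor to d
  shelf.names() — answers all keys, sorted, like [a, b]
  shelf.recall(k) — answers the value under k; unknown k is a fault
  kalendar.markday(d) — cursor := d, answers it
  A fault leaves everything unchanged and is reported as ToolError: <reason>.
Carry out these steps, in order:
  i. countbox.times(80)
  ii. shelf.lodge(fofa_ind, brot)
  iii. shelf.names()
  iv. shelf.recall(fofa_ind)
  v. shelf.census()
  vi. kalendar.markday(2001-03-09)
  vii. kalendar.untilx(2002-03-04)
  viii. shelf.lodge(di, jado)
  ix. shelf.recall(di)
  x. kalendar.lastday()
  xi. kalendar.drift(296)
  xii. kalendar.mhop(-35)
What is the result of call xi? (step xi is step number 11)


~$ countbox.times x: 80
:: 0
~$ shelf.lodge k: fofa_ind v: brot
:: nil
~$ shelf.names
:: [fofa_ind]
~$ shelf.recall k: fofa_ind
:: brot
~$ shelf.census
:: 1
~$ kalendar.markday d: 2001-03-09
:: 2001-03-09
~$ kalendar.untilx d: 2002-03-04
:: 360
~$ shelf.lodge k: di v: jado
:: nil
~$ shelf.recall k: di
:: jado
~$ kalendar.lastday
:: 2001-03-31
~$ kalendar.drift n: 296
:: 2002-01-21
~$ kalendar.mhop n: -35
:: 1999-02-21

Answer: 2002-01-21


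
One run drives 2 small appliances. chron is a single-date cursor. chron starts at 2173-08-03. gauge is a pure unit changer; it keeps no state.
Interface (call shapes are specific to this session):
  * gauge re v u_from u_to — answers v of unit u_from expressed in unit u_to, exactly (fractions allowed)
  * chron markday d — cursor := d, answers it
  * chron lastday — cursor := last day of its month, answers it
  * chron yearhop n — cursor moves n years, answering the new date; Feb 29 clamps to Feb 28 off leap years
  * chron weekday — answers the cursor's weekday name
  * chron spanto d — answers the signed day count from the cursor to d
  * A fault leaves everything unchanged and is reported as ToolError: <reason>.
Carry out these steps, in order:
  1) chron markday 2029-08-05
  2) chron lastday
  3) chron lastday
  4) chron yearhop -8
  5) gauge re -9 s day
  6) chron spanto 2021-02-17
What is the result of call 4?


Answer: 2021-08-31

Derivation:
$ chron markday 2029-08-05
= 2029-08-05
$ chron lastday
= 2029-08-31
$ chron lastday
= 2029-08-31
$ chron yearhop -8
= 2021-08-31
$ gauge re -9 s day
= -1/9600
$ chron spanto 2021-02-17
= -195


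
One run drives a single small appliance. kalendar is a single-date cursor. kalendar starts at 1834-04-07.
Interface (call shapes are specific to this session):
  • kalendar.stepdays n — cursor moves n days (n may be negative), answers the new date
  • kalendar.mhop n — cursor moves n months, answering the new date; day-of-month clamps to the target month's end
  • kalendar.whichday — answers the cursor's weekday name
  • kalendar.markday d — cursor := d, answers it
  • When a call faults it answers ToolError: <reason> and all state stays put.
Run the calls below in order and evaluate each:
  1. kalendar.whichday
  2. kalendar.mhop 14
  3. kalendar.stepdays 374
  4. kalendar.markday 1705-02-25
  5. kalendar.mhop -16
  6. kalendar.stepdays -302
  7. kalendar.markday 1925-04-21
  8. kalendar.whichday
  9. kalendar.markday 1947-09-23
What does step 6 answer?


-> whichday()
<- Monday
-> mhop(n='14')
<- 1835-06-07
-> stepdays(n='374')
<- 1836-06-15
-> markday(d='1705-02-25')
<- 1705-02-25
-> mhop(n='-16')
<- 1703-10-25
-> stepdays(n='-302')
<- 1702-12-27
-> markday(d='1925-04-21')
<- 1925-04-21
-> whichday()
<- Tuesday
-> markday(d='1947-09-23')
<- 1947-09-23

Answer: 1702-12-27


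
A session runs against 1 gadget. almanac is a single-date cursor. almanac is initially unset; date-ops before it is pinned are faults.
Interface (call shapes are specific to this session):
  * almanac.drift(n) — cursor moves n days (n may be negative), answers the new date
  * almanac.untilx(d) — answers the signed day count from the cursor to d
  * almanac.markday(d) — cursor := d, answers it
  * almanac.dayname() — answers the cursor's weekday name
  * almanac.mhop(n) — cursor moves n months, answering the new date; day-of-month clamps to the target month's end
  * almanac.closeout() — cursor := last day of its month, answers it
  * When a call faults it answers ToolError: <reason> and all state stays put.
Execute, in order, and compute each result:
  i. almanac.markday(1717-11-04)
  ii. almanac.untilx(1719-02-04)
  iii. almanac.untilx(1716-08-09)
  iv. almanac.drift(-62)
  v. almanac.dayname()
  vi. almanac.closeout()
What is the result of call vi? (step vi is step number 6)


Do: almanac.markday[d='1717-11-04']
See: 1717-11-04
Do: almanac.untilx[d='1719-02-04']
See: 457
Do: almanac.untilx[d='1716-08-09']
See: -452
Do: almanac.drift[n='-62']
See: 1717-09-03
Do: almanac.dayname[]
See: Friday
Do: almanac.closeout[]
See: 1717-09-30

Answer: 1717-09-30


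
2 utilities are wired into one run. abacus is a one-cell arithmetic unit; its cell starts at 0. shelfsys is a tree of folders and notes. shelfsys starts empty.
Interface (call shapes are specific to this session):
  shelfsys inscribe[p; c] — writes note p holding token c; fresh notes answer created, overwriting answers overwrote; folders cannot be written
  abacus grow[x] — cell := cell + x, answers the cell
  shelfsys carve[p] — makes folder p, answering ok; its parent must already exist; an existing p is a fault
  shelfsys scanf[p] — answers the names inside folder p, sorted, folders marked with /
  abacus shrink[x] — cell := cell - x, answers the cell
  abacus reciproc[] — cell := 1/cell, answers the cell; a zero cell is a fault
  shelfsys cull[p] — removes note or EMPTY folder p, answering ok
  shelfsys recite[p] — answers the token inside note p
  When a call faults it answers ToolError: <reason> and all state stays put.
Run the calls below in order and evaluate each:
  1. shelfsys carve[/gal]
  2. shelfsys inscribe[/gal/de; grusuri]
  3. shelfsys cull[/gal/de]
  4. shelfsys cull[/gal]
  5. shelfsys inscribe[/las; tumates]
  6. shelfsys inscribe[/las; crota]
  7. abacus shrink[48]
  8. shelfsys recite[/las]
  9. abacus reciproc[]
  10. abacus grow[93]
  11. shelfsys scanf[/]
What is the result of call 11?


==> shelfsys carve(p=/gal)
<== ok
==> shelfsys inscribe(p=/gal/de, c=grusuri)
<== created
==> shelfsys cull(p=/gal/de)
<== ok
==> shelfsys cull(p=/gal)
<== ok
==> shelfsys inscribe(p=/las, c=tumates)
<== created
==> shelfsys inscribe(p=/las, c=crota)
<== overwrote
==> abacus shrink(x=48)
<== -48
==> shelfsys recite(p=/las)
<== crota
==> abacus reciproc()
<== -1/48
==> abacus grow(x=93)
<== 4463/48
==> shelfsys scanf(p=/)
<== [las]

Answer: [las]


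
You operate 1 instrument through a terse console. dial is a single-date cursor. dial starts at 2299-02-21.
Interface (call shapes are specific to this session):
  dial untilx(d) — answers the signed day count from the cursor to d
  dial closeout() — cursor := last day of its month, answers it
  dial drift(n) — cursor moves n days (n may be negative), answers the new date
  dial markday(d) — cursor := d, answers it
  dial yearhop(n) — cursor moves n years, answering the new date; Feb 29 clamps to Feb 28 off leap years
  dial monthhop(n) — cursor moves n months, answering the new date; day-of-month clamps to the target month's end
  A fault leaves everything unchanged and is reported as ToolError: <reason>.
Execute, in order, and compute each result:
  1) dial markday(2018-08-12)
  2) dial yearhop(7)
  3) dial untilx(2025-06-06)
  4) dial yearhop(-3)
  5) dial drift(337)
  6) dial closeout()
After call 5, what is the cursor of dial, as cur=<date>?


CALL dial markday[d→2018-08-12]
RET  2018-08-12
CALL dial yearhop[n→7]
RET  2025-08-12
CALL dial untilx[d→2025-06-06]
RET  -67
CALL dial yearhop[n→-3]
RET  2022-08-12
CALL dial drift[n→337]
RET  2023-07-15
CALL dial closeout[]
RET  2023-07-31

Answer: cur=2023-07-15


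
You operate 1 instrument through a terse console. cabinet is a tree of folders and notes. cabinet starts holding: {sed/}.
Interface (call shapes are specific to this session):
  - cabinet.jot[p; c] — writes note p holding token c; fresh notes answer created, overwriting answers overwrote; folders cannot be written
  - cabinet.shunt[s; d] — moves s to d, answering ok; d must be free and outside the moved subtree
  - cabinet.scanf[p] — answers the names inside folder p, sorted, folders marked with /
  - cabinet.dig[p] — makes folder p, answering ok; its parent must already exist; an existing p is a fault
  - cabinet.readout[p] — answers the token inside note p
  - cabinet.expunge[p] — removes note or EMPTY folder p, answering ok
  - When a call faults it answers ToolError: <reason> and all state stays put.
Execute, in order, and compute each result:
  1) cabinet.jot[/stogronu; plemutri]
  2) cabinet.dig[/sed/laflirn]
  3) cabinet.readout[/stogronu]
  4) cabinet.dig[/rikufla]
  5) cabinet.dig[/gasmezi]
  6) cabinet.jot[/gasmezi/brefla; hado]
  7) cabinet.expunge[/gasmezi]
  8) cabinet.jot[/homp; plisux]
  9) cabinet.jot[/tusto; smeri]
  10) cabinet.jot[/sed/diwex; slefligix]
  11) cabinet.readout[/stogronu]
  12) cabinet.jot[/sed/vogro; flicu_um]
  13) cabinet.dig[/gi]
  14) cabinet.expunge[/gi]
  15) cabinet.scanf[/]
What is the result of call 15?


Answer: [gasmezi/, homp, rikufla/, sed/, stogronu, tusto]

Derivation:
Step: cabinet.jot[p='/stogronu'; c='plemutri']
Result: created
Step: cabinet.dig[p='/sed/laflirn']
Result: ok
Step: cabinet.readout[p='/stogronu']
Result: plemutri
Step: cabinet.dig[p='/rikufla']
Result: ok
Step: cabinet.dig[p='/gasmezi']
Result: ok
Step: cabinet.jot[p='/gasmezi/brefla'; c='hado']
Result: created
Step: cabinet.expunge[p='/gasmezi']
Result: ToolError: not empty
Step: cabinet.jot[p='/homp'; c='plisux']
Result: created
Step: cabinet.jot[p='/tusto'; c='smeri']
Result: created
Step: cabinet.jot[p='/sed/diwex'; c='slefligix']
Result: created
Step: cabinet.readout[p='/stogronu']
Result: plemutri
Step: cabinet.jot[p='/sed/vogro'; c='flicu_um']
Result: created
Step: cabinet.dig[p='/gi']
Result: ok
Step: cabinet.expunge[p='/gi']
Result: ok
Step: cabinet.scanf[p='/']
Result: [gasmezi/, homp, rikufla/, sed/, stogronu, tusto]


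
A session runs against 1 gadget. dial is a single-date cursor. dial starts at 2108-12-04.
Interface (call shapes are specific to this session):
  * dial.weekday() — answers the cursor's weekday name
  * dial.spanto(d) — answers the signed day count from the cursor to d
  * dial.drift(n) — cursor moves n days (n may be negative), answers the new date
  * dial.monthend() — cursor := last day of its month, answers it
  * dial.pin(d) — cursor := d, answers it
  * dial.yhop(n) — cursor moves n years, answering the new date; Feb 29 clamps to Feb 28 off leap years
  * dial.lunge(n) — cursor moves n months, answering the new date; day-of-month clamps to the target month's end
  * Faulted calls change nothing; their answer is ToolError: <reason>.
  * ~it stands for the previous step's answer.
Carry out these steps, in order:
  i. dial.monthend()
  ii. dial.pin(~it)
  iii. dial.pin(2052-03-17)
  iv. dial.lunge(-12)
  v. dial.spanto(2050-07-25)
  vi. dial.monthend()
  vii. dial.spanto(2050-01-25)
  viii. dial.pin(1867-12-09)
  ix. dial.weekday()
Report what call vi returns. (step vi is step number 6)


// monthend() => 2108-12-31
// pin(~it) => 2108-12-31
// pin(2052-03-17) => 2052-03-17
// lunge(-12) => 2051-03-17
// spanto(2050-07-25) => -235
// monthend() => 2051-03-31
// spanto(2050-01-25) => -430
// pin(1867-12-09) => 1867-12-09
// weekday() => Monday

Answer: 2051-03-31


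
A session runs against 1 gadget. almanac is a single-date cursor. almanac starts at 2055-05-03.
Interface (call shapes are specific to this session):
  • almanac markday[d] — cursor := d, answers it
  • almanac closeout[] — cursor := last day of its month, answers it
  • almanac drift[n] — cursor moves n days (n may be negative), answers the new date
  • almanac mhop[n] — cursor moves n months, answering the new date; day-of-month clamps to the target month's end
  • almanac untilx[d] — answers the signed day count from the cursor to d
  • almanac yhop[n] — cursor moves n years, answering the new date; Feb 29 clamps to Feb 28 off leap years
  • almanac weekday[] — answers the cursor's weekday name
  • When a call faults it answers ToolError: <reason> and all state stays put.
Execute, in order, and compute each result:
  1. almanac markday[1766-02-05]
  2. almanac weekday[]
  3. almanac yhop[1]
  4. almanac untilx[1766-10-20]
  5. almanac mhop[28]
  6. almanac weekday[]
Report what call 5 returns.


Answer: 1769-06-05

Derivation:
-- almanac markday(d=1766-02-05) == 1766-02-05
-- almanac weekday() == Wednesday
-- almanac yhop(n=1) == 1767-02-05
-- almanac untilx(d=1766-10-20) == -108
-- almanac mhop(n=28) == 1769-06-05
-- almanac weekday() == Monday


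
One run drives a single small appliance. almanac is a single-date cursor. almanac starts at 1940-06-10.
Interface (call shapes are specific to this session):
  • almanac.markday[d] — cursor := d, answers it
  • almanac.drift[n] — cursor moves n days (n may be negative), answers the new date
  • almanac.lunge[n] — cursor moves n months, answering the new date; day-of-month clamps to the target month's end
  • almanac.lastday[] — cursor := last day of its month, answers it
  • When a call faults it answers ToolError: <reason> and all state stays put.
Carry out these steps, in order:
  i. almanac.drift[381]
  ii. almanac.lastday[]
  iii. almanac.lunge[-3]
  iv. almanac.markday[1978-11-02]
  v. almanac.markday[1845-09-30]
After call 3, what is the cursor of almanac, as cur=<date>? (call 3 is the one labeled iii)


Answer: cur=1941-03-30

Derivation:
>>> almanac.drift n='381'
= 1941-06-26
>>> almanac.lastday
= 1941-06-30
>>> almanac.lunge n='-3'
= 1941-03-30
>>> almanac.markday d='1978-11-02'
= 1978-11-02
>>> almanac.markday d='1845-09-30'
= 1845-09-30


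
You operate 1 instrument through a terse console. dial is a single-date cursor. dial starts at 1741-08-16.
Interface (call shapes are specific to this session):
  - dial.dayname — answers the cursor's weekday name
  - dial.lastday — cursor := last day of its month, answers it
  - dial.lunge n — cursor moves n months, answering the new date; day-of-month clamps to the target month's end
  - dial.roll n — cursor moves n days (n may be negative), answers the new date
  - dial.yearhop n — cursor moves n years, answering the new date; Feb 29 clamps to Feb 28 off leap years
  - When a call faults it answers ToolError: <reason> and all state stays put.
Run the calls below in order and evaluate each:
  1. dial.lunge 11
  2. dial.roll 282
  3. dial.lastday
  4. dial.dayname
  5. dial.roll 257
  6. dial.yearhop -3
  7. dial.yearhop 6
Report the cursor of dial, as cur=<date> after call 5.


Answer: cur=1744-01-12

Derivation:
·→ dial.lunge(n: 11)
·← 1742-07-16
·→ dial.roll(n: 282)
·← 1743-04-24
·→ dial.lastday()
·← 1743-04-30
·→ dial.dayname()
·← Tuesday
·→ dial.roll(n: 257)
·← 1744-01-12
·→ dial.yearhop(n: -3)
·← 1741-01-12
·→ dial.yearhop(n: 6)
·← 1747-01-12
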